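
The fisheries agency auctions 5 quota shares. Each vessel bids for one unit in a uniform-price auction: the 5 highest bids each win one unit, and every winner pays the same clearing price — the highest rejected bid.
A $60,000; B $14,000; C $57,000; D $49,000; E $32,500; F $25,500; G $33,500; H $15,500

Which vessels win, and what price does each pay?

Bids ranked high→low: 60,000 (A), 57,000 (C), 49,000 (D), 33,500 (G), 32,500 (E), 25,500 (F), 15,500 (H), …
Top 5: A, C, D, G, E.
Clearing price = highest rejected bid = $25,500.

A, C, D, G, E; each pays $25,500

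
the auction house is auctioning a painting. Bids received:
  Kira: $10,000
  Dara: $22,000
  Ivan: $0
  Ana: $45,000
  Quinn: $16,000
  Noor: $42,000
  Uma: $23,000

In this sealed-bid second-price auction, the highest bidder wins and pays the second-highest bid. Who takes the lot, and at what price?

Sealed-bid second-price auction: the highest bidder wins and pays the second-highest bid.
Bids ranked: 45,000 (Ana) > 42,000 (Noor) > 23,000 (Uma) > 22,000 (Dara) > 16,000 (Quinn) > 10,000 (Kira) > …
Ana wins with the highest bid; price is set by the runner-up at $42,000.

Ana pays $42,000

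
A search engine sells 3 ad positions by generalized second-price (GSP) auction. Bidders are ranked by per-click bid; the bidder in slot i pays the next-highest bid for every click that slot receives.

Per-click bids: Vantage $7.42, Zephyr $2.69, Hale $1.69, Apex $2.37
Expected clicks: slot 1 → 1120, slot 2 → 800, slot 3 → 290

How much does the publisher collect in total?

Ranked by bid: $7.42 (Vantage) > $2.69 (Zephyr) > $2.37 (Apex) > $1.69 (Hale)
Slot 1: Vantage pays $2.69 × 1120 = $3012.80
Slot 2: Zephyr pays $2.37 × 800 = $1896.00
Slot 3: Apex pays $1.69 × 290 = $490.10
Total = $5398.90

Total revenue: $5398.90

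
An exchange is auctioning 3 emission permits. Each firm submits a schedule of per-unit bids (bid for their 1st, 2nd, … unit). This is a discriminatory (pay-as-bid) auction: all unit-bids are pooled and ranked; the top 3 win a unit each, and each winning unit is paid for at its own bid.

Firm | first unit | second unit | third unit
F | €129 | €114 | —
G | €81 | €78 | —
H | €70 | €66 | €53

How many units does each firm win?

Merging the schedules and taking the best 3: 129 (F-1), 114 (F-2), 81 (G-1)
Next rejected bid: €78 (not a price — pay-as-bid).
Allocation: F 2, G 1.

F 2, G 1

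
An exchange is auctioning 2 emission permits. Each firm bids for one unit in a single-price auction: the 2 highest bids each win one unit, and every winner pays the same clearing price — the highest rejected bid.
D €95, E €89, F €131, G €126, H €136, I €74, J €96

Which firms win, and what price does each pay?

Bids ranked high→low: 136 (H), 131 (F), 126 (G), 96 (J), …
The 2 highest are H, F.
Highest unsuccessful bid: €126 → clearing price.

H, F; each pays €126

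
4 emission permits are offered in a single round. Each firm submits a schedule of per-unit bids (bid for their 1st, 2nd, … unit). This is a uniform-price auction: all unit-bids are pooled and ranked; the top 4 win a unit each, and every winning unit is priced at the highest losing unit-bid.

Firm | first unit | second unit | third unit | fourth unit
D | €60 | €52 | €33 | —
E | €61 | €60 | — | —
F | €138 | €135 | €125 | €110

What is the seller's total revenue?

Total revenue: €244

Pooled unit-bids ranked (top 4): 138 (F-1), 135 (F-2), 125 (F-3), 110 (F-4)
First bid not allocated: €61.
Allocation: F 4. Every unit priced at €61.
Revenue = 4 × 61 = €244.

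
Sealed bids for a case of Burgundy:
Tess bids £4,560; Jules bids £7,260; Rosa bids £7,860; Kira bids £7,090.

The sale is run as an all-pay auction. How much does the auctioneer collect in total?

Total revenue: £26,770

Bids in order: 7,860 (Rosa) > 7,260 (Jules) > 7,090 (Kira) > 4,560 (Tess)
Rosa wins with the top bid; all bids are sunk regardless.
Every bidder forfeits their bid regardless of winning.
Revenue = 4,560 + 7,260 + 7,860 + 7,090 = £26,770.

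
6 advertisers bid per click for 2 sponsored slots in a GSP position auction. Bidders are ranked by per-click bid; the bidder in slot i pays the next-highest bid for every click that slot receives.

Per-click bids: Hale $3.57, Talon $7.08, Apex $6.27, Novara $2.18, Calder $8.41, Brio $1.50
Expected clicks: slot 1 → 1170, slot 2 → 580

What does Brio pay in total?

Brio pays $0.00

Per-click bids in order: $8.41 (Calder) > $7.08 (Talon) > $6.27 (Apex) > …
Brio ranks below slot 2 → no slot, pays nothing.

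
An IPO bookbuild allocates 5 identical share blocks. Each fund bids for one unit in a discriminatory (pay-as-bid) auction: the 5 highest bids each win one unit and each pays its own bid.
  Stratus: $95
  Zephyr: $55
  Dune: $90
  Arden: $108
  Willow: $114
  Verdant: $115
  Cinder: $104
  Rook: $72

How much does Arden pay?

Sorting: 115 (Verdant), 114 (Willow), 108 (Arden), 104 (Cinder), 95 (Stratus), 90 (Dune), 72 (Rook), …
Winners (5 units): Verdant, Willow, Arden, Cinder, Stratus.
Arden wins → own bid $108.

Arden pays $108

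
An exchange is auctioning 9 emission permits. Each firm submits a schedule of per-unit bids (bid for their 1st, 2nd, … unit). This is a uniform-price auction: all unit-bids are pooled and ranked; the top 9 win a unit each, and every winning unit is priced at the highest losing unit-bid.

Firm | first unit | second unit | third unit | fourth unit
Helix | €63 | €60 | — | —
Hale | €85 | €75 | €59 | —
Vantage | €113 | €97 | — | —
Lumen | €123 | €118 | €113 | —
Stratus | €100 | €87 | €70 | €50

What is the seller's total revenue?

All unit-bids, highest first — top 9: 123 (Lumen-1), 118 (Lumen-2), 113 (Vantage-1), 113 (Lumen-3), 100 (Stratus-1), 97 (Vantage-2), 87 (Stratus-2), 85 (Hale-1), 75 (Hale-2)
The (k+1)-th unit-bid is €70.
Allocation: Hale 2, Lumen 3, Stratus 2, Vantage 2. Every unit priced at €70.
Revenue = 9 × 70 = €630.

Total revenue: €630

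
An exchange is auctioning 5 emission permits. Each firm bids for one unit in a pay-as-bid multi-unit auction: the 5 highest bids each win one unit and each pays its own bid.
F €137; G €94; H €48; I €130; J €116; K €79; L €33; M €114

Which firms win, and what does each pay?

Ordering the bids: 137 (F), 130 (I), 116 (J), 114 (M), 94 (G), 79 (K), 48 (H), …
Winners (5 units): F, I, J, M, G.
Each winner pays its own bid: F €137, I €130, J €116, M €114, G €94.

F €137, I €130, J €116, M €114, G €94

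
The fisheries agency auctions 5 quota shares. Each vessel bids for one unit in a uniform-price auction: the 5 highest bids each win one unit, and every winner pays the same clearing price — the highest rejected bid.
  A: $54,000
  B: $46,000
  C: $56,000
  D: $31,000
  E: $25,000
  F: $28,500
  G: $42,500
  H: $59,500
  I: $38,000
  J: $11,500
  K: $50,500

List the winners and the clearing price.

H, C, A, K, B; each pays $42,500

Sorting: 59,500 (H), 56,000 (C), 54,000 (A), 50,500 (K), 46,000 (B), 42,500 (G), 38,000 (I), …
Top 5: H, C, A, K, B.
Clearing price = highest rejected bid = $42,500.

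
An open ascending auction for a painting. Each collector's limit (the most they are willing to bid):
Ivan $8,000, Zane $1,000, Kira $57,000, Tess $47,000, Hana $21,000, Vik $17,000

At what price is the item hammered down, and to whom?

Limits in order: 57,000 (Kira) > 47,000 (Tess) > 21,000 (Hana) > 17,000 (Vik) > 8,000 (Ivan) > 1,000 (Zane)
Once the price passes $47,000, only Kira is left; the hammer falls at Tess's limit of $47,000.

Kira wins at $47,000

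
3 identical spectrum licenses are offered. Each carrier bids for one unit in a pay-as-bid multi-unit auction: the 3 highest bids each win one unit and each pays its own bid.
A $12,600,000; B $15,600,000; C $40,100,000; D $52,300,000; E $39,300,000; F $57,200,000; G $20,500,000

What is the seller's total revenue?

Total revenue: $149,600,000

Ordering the bids: 57,200,000 (F), 52,300,000 (D), 40,100,000 (C), 39,300,000 (E), 20,500,000 (G), …
The 3 highest are F, D, C.
Total revenue = 57,200,000 + 52,300,000 + 40,100,000 = $149,600,000.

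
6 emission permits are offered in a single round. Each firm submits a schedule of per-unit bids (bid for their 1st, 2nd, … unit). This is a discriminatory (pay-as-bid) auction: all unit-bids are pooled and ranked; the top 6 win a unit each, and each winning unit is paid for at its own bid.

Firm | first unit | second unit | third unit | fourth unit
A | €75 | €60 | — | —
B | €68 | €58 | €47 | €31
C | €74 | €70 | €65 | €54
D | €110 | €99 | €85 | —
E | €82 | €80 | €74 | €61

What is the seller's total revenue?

Total revenue: €531

All unit-bids, highest first — top 6: 110 (D-1), 99 (D-2), 85 (D-3), 82 (E-1), 80 (E-2), 75 (A-1)
Next rejected bid: €74 (not a price — pay-as-bid).
Each winning unit pays its own bid.
Revenue = 110 + 99 + 85 + 82 + 80 + 75 = €531.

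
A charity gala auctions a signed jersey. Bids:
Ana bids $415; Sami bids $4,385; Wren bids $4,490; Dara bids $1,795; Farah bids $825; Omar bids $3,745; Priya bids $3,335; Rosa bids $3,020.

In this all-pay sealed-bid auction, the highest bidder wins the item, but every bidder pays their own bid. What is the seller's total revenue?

Rule: the highest bidder wins the item, but every bidder pays their own bid.
Sorting bids: 4,490 (Wren) > 4,385 (Sami) > 3,745 (Omar) > 3,335 (Priya) > 3,020 (Rosa) > 1,795 (Dara) > …
Every bidder forfeits their bid regardless of winning.
Revenue = 415 + 4,385 + 4,490 + 1,795 + 825 + 3,745 + 3,335 + 3,020 = $22,010.

Total revenue: $22,010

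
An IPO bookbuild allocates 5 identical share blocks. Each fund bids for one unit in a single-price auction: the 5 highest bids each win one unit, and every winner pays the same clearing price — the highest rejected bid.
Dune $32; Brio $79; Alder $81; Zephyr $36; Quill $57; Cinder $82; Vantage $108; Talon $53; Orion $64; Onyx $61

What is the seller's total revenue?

Total revenue: $305

Sorting: 108 (Vantage), 82 (Cinder), 81 (Alder), 79 (Brio), 64 (Orion), 61 (Onyx), 57 (Quill), …
Winners (5 units): Vantage, Cinder, Alder, Brio, Orion.
Clearing price = highest rejected bid = $61.
Total revenue = 5 × $61 = $305.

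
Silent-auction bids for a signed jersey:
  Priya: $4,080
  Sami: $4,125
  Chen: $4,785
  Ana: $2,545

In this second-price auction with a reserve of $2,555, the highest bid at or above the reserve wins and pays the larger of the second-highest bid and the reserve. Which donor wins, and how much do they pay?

Chen pays $4,125

Bids in order: 4,785 (Chen) > 4,125 (Sami) > 4,080 (Priya) > 2,545 (Ana)
Chen has the top bid at or above the reserve ($4,785).
max(second-highest $4,125, reserve $2,555) = $4,125; the reserve does not bind.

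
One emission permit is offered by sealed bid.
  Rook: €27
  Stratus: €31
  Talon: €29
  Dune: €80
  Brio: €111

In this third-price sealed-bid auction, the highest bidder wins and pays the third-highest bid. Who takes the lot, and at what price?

Bids in order: 111 (Brio) > 80 (Dune) > 31 (Stratus) > 29 (Talon) > 27 (Rook)
Brio wins; payment is bid #3 in the ranking = €31.

Brio pays €31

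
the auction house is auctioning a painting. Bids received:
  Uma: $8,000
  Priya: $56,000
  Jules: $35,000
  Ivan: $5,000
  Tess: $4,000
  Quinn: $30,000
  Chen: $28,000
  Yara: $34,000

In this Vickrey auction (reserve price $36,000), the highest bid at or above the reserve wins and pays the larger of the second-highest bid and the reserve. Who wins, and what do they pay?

Priya pays $36,000

Bids in order: 56,000 (Priya) > 35,000 (Jules) > 34,000 (Yara) > 30,000 (Quinn) > 28,000 (Chen) > 8,000 (Uma) > …
Priya has the top bid at or above the reserve ($56,000).
max(second-highest $35,000, reserve $36,000) = $36,000.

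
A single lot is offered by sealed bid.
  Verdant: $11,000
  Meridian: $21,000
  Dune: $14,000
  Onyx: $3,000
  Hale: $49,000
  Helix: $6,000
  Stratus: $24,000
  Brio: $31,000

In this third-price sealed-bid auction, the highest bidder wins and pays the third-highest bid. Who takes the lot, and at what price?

Hale pays $24,000

Third-price sealed-bid auction: the highest bidder wins and pays the third-highest bid.
Bids in order: 49,000 (Hale) > 31,000 (Brio) > 24,000 (Stratus) > 21,000 (Meridian) > 14,000 (Dune) > 11,000 (Verdant) > …
Hale is highest; pays the third-highest bid, $24,000.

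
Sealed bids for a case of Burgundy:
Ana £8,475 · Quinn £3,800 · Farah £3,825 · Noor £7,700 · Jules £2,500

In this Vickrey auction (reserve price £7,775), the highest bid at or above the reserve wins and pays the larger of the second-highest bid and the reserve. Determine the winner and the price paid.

Vickrey auction (reserve price £7,775): the highest bid at or above the reserve wins and pays the larger of the second-highest bid and the reserve.
Sorting bids: 8,475 (Ana) > 7,700 (Noor) > 3,825 (Farah) > 3,800 (Quinn) > 2,500 (Jules)
Highest eligible bid: Ana at £8,475.
Second-highest bid £7,700 is below the reserve £7,775, so the reserve binds → payment £7,775.

Ana pays £7,775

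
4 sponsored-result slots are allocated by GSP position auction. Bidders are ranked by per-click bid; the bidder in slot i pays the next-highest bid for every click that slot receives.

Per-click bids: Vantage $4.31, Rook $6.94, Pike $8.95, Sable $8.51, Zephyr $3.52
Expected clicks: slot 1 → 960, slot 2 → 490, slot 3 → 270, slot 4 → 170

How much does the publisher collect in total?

Total revenue: $13332.30

Per-click bids in order: $8.95 (Pike) > $8.51 (Sable) > $6.94 (Rook) > $4.31 (Vantage) > $3.52 (Zephyr)
Slot 1: Pike pays $8.51 × 960 = $8169.60
Slot 2: Sable pays $6.94 × 490 = $3400.60
Slot 3: Rook pays $4.31 × 270 = $1163.70
Slot 4: Vantage pays $3.52 × 170 = $598.40
Total = $13332.30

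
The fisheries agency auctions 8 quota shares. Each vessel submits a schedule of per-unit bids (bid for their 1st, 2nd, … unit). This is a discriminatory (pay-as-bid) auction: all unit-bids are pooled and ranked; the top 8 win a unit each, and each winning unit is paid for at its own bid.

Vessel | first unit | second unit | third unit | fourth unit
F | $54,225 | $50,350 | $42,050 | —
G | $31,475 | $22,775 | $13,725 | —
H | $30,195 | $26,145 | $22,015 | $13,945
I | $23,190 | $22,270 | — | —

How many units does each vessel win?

Merging the schedules and taking the best 8: 54,225 (F-1), 50,350 (F-2), 42,050 (F-3), 31,475 (G-1), 30,195 (H-1), 26,145 (H-2), 23,190 (I-1), 22,775 (G-2)
Next rejected bid: $22,270 (not a price — pay-as-bid).
Allocation: F 3, G 2, H 2, I 1.

F 3, G 2, H 2, I 1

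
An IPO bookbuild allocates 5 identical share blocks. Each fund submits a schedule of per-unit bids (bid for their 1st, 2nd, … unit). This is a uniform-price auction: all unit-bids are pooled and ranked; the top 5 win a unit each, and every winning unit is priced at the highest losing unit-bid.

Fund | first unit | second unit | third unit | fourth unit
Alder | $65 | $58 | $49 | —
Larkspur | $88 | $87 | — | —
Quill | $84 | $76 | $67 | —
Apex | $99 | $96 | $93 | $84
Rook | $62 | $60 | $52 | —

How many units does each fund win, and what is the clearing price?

Apex 3, Larkspur 2; clearing price $84

Merging the schedules and taking the best 5: 99 (Apex-1), 96 (Apex-2), 93 (Apex-3), 88 (Larkspur-1), 87 (Larkspur-2)
First bid not allocated: $84.
Allocation: Apex 3, Larkspur 2.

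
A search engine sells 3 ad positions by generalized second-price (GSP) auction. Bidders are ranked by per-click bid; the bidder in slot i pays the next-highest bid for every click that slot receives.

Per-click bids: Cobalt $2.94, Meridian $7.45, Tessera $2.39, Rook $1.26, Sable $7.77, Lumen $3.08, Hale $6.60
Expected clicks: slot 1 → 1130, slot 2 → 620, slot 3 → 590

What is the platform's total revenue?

Ranked by bid: $7.77 (Sable) > $7.45 (Meridian) > $6.60 (Hale) > $3.08 (Lumen) > …
Slot 1: Sable pays $7.45 × 1130 = $8418.50
Slot 2: Meridian pays $6.60 × 620 = $4092.00
Slot 3: Hale pays $3.08 × 590 = $1817.20
Total = $14327.70

Total revenue: $14327.70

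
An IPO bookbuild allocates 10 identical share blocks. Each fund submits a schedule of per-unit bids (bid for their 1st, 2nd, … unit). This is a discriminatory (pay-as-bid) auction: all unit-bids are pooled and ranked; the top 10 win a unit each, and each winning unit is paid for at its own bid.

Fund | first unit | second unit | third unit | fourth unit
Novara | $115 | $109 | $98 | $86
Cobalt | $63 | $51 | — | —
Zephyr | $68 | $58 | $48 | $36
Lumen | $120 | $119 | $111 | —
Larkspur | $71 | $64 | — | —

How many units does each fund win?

Larkspur 2, Lumen 3, Novara 4, Zephyr 1

Merging the schedules and taking the best 10: 120 (Lumen-1), 119 (Lumen-2), 115 (Novara-1), 111 (Lumen-3), 109 (Novara-2), 98 (Novara-3), 86 (Novara-4), 71 (Larkspur-1), 68 (Zephyr-1), 64 (Larkspur-2)
Next rejected bid: $63 (not a price — pay-as-bid).
Allocation: Larkspur 2, Lumen 3, Novara 4, Zephyr 1.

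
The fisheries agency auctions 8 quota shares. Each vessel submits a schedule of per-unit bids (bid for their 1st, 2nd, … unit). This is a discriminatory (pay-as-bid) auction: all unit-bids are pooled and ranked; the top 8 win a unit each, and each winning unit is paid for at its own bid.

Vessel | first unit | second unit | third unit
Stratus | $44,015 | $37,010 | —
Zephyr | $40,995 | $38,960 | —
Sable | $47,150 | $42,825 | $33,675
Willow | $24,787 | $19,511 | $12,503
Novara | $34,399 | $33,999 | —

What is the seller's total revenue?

Total revenue: $319,353

Merging the schedules and taking the best 8: 47,150 (Sable-1), 44,015 (Stratus-1), 42,825 (Sable-2), 40,995 (Zephyr-1), 38,960 (Zephyr-2), 37,010 (Stratus-2), 34,399 (Novara-1), 33,999 (Novara-2)
Next rejected bid: $33,675 (not a price — pay-as-bid).
Each winning unit pays its own bid.
Revenue = 47,150 + 44,015 + 42,825 + 40,995 + 38,960 + 37,010 + 34,399 + 33,999 = $319,353.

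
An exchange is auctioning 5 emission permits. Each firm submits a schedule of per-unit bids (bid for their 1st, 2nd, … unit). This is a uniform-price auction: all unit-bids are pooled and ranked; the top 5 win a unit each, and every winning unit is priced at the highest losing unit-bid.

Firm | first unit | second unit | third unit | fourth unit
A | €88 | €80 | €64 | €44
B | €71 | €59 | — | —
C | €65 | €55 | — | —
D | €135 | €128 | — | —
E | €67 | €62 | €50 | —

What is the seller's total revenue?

All unit-bids, highest first — top 5: 135 (D-1), 128 (D-2), 88 (A-1), 80 (A-2), 71 (B-1)
Highest rejected unit-bid = €67.
Allocation: A 2, B 1, D 2. Every unit priced at €67.
Revenue = 5 × 67 = €335.

Total revenue: €335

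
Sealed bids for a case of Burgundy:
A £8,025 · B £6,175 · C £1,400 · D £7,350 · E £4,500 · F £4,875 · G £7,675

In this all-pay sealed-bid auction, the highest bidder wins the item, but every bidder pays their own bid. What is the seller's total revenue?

Total revenue: £40,000

Bids ranked: 8,025 (A) > 7,675 (G) > 7,350 (D) > 6,175 (B) > 4,875 (F) > 4,500 (E) > …
A wins with the top bid; all bids are sunk regardless.
Every bidder forfeits their bid regardless of winning.
Revenue = 8,025 + 6,175 + 1,400 + 7,350 + 4,500 + 4,875 + 7,675 = £40,000.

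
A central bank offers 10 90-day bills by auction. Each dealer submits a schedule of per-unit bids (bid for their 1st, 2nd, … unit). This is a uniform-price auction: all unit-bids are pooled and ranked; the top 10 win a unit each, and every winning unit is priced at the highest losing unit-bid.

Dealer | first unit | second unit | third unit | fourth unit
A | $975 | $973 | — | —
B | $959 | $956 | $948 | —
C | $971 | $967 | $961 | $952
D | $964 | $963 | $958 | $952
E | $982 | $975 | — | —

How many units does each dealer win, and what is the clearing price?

A 2, B 1, C 3, D 2, E 2; clearing price $958

Pooled unit-bids ranked (top 10): 982 (E-1), 975 (A-1), 975 (E-2), 973 (A-2), 971 (C-1), 967 (C-2), 964 (D-1), 963 (D-2), 961 (C-3), 959 (B-1)
First bid not allocated: $958.
Allocation: A 2, B 1, C 3, D 2, E 2.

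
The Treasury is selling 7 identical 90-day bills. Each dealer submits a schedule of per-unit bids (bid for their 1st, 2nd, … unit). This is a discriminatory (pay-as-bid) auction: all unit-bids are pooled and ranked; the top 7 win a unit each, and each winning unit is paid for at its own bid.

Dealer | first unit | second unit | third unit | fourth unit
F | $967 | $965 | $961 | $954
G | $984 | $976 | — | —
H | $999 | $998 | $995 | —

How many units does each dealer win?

F 2, G 2, H 3

Merging the schedules and taking the best 7: 999 (H-1), 998 (H-2), 995 (H-3), 984 (G-1), 976 (G-2), 967 (F-1), 965 (F-2)
Next rejected bid: $961 (not a price — pay-as-bid).
Allocation: F 2, G 2, H 3.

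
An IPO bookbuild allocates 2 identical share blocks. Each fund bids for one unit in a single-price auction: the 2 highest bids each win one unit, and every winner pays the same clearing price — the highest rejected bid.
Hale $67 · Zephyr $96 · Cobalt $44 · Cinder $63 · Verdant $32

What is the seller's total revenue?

Sorting: 96 (Zephyr), 67 (Hale), 63 (Cinder), 44 (Cobalt), …
Winners (2 units): Zephyr, Hale.
Clearing price = highest rejected bid = $63.
Total revenue = 2 × $63 = $126.

Total revenue: $126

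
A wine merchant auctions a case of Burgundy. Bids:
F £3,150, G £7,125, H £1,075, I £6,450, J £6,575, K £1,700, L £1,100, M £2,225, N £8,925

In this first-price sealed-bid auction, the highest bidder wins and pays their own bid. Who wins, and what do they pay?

N pays £8,925

Sorting bids: 8,925 (N) > 7,125 (G) > 6,575 (J) > 6,450 (I) > 3,150 (F) > 2,225 (M) > …
First-price: N pays what they bid, £8,925.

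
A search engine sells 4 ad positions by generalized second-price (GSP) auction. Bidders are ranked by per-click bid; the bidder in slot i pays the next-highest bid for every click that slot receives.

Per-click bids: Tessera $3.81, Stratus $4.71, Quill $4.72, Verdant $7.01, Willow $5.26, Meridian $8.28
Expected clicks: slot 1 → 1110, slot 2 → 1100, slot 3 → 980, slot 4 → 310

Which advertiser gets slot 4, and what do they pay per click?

Quill; $4.71 per click

Sorting advertisers: $8.28 (Meridian) > $7.01 (Verdant) > $5.26 (Willow) > $4.72 (Quill) > $4.71 (Stratus) > …
Slot 4 goes to the fourth-ranked bidder, Quill, who pays the next bid down: $4.71/click.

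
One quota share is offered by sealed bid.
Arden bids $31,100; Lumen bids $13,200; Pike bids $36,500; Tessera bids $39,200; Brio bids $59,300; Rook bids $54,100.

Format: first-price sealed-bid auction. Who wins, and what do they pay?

Sorting bids: 59,300 (Brio) > 54,100 (Rook) > 39,200 (Tessera) > 36,500 (Pike) > 31,100 (Arden) > 13,200 (Lumen)
First-price: Brio pays what they bid, $59,300.

Brio pays $59,300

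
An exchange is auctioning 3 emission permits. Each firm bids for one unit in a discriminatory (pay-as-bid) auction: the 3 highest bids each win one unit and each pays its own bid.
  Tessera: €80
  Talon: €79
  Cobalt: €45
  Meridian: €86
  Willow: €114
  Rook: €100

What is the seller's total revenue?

Total revenue: €300

Bids ranked high→low: 114 (Willow), 100 (Rook), 86 (Meridian), 80 (Tessera), 79 (Talon), …
The 3 highest are Willow, Rook, Meridian.
Total revenue = 114 + 100 + 86 = €300.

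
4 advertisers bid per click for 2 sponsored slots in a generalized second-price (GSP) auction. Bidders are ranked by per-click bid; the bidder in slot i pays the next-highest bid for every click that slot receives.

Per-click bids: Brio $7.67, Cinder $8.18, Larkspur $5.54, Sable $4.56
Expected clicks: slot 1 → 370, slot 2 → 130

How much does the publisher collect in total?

Per-click bids in order: $8.18 (Cinder) > $7.67 (Brio) > $5.54 (Larkspur) > …
Slot 1: Cinder pays $7.67 × 370 = $2837.90
Slot 2: Brio pays $5.54 × 130 = $720.20
Total = $3558.10

Total revenue: $3558.10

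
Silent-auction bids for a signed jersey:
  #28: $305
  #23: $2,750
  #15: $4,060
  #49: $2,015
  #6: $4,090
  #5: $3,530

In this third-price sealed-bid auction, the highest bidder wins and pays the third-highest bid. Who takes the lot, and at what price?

#6 pays $3,530

Rule: the highest bidder wins and pays the third-highest bid.
Bids ranked: 4,090 (#6) > 4,060 (#15) > 3,530 (#5) > 2,750 (#23) > 2,015 (#49) > 305 (#28)
#6 wins; payment is bid #3 in the ranking = $3,530.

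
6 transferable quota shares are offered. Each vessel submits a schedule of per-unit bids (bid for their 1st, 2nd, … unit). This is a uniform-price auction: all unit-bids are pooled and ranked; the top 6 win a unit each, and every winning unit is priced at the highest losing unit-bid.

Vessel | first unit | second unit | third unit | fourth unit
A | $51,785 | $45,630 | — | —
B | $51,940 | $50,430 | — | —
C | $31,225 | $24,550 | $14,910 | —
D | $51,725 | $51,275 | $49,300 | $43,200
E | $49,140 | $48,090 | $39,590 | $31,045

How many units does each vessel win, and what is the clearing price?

A 1, B 2, D 3; clearing price $49,140

Pooled unit-bids ranked (top 6): 51,940 (B-1), 51,785 (A-1), 51,725 (D-1), 51,275 (D-2), 50,430 (B-2), 49,300 (D-3)
Highest rejected unit-bid = $49,140.
Allocation: A 1, B 2, D 3.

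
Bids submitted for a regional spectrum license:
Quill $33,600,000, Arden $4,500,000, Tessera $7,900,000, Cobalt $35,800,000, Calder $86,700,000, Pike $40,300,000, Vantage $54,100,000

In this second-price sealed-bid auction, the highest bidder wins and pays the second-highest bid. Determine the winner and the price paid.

Bids ranked: 86,700,000 (Calder) > 54,100,000 (Vantage) > 40,300,000 (Pike) > 35,800,000 (Cobalt) > 33,600,000 (Quill) > 7,900,000 (Tessera) > …
Second-price: Calder pays Vantage's bid of $54,100,000.

Calder pays $54,100,000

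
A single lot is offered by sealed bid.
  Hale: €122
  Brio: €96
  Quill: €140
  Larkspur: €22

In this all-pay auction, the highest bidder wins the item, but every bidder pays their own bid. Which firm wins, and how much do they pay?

Quill pays €140

All-pay auction: the highest bidder wins the item, but every bidder pays their own bid.
Bids in order: 140 (Quill) > 122 (Hale) > 96 (Brio) > 22 (Larkspur)
Quill wins with the top bid; all bids are sunk regardless.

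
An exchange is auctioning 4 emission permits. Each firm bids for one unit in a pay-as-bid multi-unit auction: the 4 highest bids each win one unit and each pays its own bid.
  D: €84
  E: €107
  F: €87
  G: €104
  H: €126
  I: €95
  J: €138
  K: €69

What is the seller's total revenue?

Ordering the bids: 138 (J), 126 (H), 107 (E), 104 (G), 95 (I), 87 (F), …
Winners (4 units): J, H, E, G.
Total revenue = 138 + 126 + 107 + 104 = €475.

Total revenue: €475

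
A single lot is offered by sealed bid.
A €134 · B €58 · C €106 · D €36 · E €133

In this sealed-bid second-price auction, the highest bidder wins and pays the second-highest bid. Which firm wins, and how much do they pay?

Rule: the highest bidder wins and pays the second-highest bid.
Bids ranked: 134 (A) > 133 (E) > 106 (C) > 58 (B) > 36 (D)
A is highest; pays the second-highest bid, €133.

A pays €133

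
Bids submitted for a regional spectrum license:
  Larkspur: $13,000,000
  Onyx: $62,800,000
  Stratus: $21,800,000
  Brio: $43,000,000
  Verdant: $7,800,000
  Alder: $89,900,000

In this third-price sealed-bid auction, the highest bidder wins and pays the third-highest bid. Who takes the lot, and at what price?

Third-price sealed-bid auction: the highest bidder wins and pays the third-highest bid.
Sorting bids: 89,900,000 (Alder) > 62,800,000 (Onyx) > 43,000,000 (Brio) > 21,800,000 (Stratus) > 13,000,000 (Larkspur) > 7,800,000 (Verdant)
Alder wins; payment is bid #3 in the ranking = $43,000,000.

Alder pays $43,000,000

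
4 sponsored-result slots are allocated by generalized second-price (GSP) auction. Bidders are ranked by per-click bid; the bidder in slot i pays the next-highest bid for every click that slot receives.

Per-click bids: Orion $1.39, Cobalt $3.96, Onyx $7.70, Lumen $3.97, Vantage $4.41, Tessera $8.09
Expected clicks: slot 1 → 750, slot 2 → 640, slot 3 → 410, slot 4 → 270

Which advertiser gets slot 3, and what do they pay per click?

Sorting advertisers: $8.09 (Tessera) > $7.70 (Onyx) > $4.41 (Vantage) > $3.97 (Lumen) > $3.96 (Cobalt) > …
Slot 3 goes to the third-ranked bidder, Vantage, who pays the next bid down: $3.97/click.

Vantage; $3.97 per click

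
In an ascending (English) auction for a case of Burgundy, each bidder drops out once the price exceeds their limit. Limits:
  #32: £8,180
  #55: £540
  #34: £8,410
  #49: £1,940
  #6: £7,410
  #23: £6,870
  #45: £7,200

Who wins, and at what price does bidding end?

Limits in order: 8,410 (#34) > 8,180 (#32) > 7,410 (#6) > 7,200 (#45) > 6,870 (#23) > 1,940 (#49) > …
Bidding ends when #32 exits at £8,180; #34 takes it.

#34 wins at £8,180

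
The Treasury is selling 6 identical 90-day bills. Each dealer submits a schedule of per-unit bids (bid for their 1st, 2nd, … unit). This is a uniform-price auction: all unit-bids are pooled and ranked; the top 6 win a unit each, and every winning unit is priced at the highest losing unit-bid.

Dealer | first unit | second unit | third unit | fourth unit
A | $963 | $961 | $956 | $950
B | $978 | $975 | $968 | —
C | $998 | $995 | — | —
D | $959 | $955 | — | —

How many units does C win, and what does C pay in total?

Pooled unit-bids ranked (top 6): 998 (C-1), 995 (C-2), 978 (B-1), 975 (B-2), 968 (B-3), 963 (A-1)
Highest rejected unit-bid = $961.
C wins 2 unit(s) at $961 each.

C: 2 units, pays $1,922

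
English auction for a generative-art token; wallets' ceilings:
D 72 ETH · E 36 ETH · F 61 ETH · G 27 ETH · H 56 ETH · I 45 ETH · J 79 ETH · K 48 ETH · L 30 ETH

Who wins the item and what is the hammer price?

Rule: the price rises until one bidder remains; the winner pays the price at which the last rival dropped out.
Limits in order: 79 (J) > 72 (D) > 61 (F) > 56 (H) > 48 (K) > 45 (I) > …
Once the price passes 72 ETH, only J is left; the hammer falls at D's limit of 72 ETH.

J wins at 72 ETH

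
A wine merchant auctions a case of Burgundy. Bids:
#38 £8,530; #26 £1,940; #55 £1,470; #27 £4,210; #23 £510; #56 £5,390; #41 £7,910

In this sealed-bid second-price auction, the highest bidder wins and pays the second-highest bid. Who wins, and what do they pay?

Bids in order: 8,530 (#38) > 7,910 (#41) > 5,390 (#56) > 4,210 (#27) > 1,940 (#26) > 1,470 (#55) > …
#38 wins with the highest bid; price is set by the runner-up at £7,910.

#38 pays £7,910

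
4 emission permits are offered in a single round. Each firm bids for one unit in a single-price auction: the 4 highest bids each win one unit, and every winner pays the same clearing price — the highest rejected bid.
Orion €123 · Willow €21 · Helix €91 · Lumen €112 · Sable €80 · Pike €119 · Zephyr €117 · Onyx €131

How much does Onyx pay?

Onyx pays €112

Ordering the bids: 131 (Onyx), 123 (Orion), 119 (Pike), 117 (Zephyr), 112 (Lumen), 91 (Helix), …
Top 4: Onyx, Orion, Pike, Zephyr.
Clearing price = highest rejected bid = €112.
Onyx wins → pays €112.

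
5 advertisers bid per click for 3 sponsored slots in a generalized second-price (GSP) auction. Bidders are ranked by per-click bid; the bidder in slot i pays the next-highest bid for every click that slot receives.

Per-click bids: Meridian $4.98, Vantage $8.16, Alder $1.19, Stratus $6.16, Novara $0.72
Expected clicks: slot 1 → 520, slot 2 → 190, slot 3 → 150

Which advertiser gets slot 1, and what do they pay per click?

Sorting advertisers: $8.16 (Vantage) > $6.16 (Stratus) > $4.98 (Meridian) > $1.19 (Alder) > …
Slot 1 goes to the first-ranked bidder, Vantage, who pays the next bid down: $6.16/click.

Vantage; $6.16 per click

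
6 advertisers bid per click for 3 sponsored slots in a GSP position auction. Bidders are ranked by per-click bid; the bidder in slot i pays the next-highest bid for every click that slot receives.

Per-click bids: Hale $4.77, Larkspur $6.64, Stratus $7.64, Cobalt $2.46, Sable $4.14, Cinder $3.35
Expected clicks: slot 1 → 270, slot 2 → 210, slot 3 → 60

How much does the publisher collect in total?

Per-click bids in order: $7.64 (Stratus) > $6.64 (Larkspur) > $4.77 (Hale) > $4.14 (Sable) > …
Slot 1: Stratus pays $6.64 × 270 = $1792.80
Slot 2: Larkspur pays $4.77 × 210 = $1001.70
Slot 3: Hale pays $4.14 × 60 = $248.40
Total = $3042.90

Total revenue: $3042.90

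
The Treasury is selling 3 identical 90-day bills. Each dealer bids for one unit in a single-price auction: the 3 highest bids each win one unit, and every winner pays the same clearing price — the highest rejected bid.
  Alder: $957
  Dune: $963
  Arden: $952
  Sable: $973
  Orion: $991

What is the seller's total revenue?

Sorting: 991 (Orion), 973 (Sable), 963 (Dune), 957 (Alder), 952 (Arden)
Top 3: Orion, Sable, Dune.
Highest unsuccessful bid: $957 → clearing price.
Total revenue = 3 × $957 = $2,871.

Total revenue: $2,871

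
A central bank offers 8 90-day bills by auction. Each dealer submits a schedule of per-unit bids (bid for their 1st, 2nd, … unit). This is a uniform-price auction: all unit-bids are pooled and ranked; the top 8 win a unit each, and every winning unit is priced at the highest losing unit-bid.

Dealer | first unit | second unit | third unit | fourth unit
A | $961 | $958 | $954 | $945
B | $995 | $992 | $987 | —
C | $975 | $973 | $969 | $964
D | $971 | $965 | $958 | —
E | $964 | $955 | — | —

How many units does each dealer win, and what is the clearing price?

B 3, C 3, D 2; clearing price $964

All unit-bids, highest first — top 8: 995 (B-1), 992 (B-2), 987 (B-3), 975 (C-1), 973 (C-2), 971 (D-1), 969 (C-3), 965 (D-2)
Highest rejected unit-bid = $964.
Allocation: B 3, C 3, D 2.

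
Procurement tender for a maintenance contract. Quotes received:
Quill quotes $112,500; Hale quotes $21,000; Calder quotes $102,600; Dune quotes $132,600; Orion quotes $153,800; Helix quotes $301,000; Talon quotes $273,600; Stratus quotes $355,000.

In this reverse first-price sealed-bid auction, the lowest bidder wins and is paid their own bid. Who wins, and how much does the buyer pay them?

Rule: the lowest bidder wins and is paid their own bid.
Sorting bids: 21,000 (Hale) < 102,600 (Calder) < 112,500 (Quill) < 132,600 (Dune) < 153,800 (Orion) < 273,600 (Talon) < …
First-price: Hale is paid what they bid, $21,000.

Hale is paid $21,000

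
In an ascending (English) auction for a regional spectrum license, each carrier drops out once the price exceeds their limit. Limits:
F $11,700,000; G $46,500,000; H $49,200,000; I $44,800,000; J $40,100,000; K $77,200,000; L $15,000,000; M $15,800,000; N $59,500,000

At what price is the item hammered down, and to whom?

K wins at $59,500,000

Limits ranked: 77,200,000 (K) > 59,500,000 (N) > 49,200,000 (H) > 46,500,000 (G) > 44,800,000 (I) > 40,100,000 (J) > …
Once the price passes $59,500,000, only K is left; the hammer falls at N's limit of $59,500,000.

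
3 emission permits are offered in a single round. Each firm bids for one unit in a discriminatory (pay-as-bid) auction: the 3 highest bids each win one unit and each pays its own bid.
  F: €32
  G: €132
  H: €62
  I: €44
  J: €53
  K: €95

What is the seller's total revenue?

Total revenue: €289

Ordering the bids: 132 (G), 95 (K), 62 (H), 53 (J), 44 (I), …
Top 3: G, K, H.
Total revenue = 132 + 95 + 62 = €289.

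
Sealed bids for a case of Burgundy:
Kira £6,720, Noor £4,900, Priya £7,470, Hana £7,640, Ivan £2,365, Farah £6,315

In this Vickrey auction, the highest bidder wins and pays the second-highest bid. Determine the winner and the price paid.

Hana pays £7,470

Vickrey auction: the highest bidder wins and pays the second-highest bid.
Sorting bids: 7,640 (Hana) > 7,470 (Priya) > 6,720 (Kira) > 6,315 (Farah) > 4,900 (Noor) > 2,365 (Ivan)
Second-price: Hana pays Priya's bid of £7,470.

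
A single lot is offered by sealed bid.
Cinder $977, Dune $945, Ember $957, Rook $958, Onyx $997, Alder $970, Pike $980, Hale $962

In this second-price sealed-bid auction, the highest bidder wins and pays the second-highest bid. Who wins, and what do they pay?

Onyx pays $980

Second-price sealed-bid auction: the highest bidder wins and pays the second-highest bid.
Bids in order: 997 (Onyx) > 980 (Pike) > 977 (Cinder) > 970 (Alder) > 962 (Hale) > 958 (Rook) > …
Second-price: Onyx pays Pike's bid of $980.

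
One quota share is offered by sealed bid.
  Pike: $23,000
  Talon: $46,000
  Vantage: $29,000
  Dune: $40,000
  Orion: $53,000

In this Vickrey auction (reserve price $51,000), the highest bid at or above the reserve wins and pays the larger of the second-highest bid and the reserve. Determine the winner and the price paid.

Bids in order: 53,000 (Orion) > 46,000 (Talon) > 40,000 (Dune) > 29,000 (Vantage) > 23,000 (Pike)
Orion has the top bid at or above the reserve ($53,000).
max(second-highest $46,000, reserve $51,000) = $51,000.

Orion pays $51,000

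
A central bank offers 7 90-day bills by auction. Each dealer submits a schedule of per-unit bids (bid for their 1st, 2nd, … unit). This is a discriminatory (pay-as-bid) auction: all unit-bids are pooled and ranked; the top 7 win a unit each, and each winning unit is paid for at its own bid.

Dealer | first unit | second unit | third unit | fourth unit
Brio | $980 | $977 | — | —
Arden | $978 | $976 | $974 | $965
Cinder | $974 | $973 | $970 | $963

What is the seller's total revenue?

Total revenue: $6,832

Pooled unit-bids ranked (top 7): 980 (Brio-1), 978 (Arden-1), 977 (Brio-2), 976 (Arden-2), 974 (Arden-3), 974 (Cinder-1), 973 (Cinder-2)
Next rejected bid: $970 (not a price — pay-as-bid).
Each winning unit pays its own bid.
Revenue = 980 + 978 + 977 + 976 + 974 + 974 + 973 = $6,832.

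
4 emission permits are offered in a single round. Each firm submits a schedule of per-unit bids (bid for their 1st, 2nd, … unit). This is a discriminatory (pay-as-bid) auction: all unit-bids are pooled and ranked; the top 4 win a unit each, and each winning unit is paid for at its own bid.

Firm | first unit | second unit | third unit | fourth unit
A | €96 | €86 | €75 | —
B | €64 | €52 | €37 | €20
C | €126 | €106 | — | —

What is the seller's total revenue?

All unit-bids, highest first — top 4: 126 (C-1), 106 (C-2), 96 (A-1), 86 (A-2)
Next rejected bid: €75 (not a price — pay-as-bid).
Each winning unit pays its own bid.
Revenue = 126 + 106 + 96 + 86 = €414.

Total revenue: €414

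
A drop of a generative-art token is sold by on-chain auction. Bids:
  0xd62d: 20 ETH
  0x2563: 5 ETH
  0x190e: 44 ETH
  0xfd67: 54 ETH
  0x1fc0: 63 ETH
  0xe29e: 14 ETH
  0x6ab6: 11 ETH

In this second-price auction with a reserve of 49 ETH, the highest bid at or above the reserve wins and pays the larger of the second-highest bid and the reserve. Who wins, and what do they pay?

Second-price auction with a reserve of 49 ETH: the highest bid at or above the reserve wins and pays the larger of the second-highest bid and the reserve.
Bids ranked: 63 (0x1fc0) > 54 (0xfd67) > 44 (0x190e) > 20 (0xd62d) > 14 (0xe29e) > 11 (0x6ab6) > …
0x1fc0 has the top bid at or above the reserve (63 ETH).
max(second-highest 54 ETH, reserve 49 ETH) = 54 ETH; the reserve does not bind.

0x1fc0 pays 54 ETH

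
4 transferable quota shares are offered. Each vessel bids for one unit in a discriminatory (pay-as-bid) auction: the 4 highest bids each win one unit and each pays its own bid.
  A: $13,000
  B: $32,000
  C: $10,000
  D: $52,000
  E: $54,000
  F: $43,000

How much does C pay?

Sorting: 54,000 (E), 52,000 (D), 43,000 (F), 32,000 (B), 13,000 (A), 10,000 (C)
Winners (4 units): E, D, F, B.
C does not win → $0.

C pays $0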